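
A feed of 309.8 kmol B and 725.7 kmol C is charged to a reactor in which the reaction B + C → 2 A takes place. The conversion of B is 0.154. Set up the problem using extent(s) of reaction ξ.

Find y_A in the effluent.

0.0921

B reacted = 0.154 × 309.8 = 47.71 kmol; ν_B = −1, so ξ = 47.71/1 = 47.71 kmol.
Outlet amounts (n = n₀ + ν ξ):
  B: 309.8 − 1(47.71) = 262.1
  C: 725.7 − 1(47.71) = 678
  A: 0 + 2(47.71) = 95.42
Total out = 1036 kmol; y_A = 95.42 / 1036 = 0.09215.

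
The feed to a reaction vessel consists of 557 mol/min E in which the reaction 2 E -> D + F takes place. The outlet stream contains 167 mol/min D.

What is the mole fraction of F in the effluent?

For D: n = n₀ + 1ξ → 167 = 0 + 1ξ, giving ξ = 167 mol/min.
Outlet amounts (n = n₀ + ν ξ):
  E: 557 − 2(167) = 223
  D: 0 + 1(167) = 167
  F: 0 + 1(167) = 167
Total out = 557 mol/min; y_F = 167 / 557 = 0.2998.

0.3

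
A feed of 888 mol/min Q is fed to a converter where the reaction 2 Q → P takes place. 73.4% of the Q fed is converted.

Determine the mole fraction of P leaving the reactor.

0.58

Q reacted = 0.734 × 888 = 651.8 mol/min; ν_Q = −2, so ξ = 651.8/2 = 325.9 mol/min.
Outlet amounts (n = n₀ + ν ξ):
  Q: 888 − 2(325.9) = 236.2
  P: 0 + 1(325.9) = 325.9
Total out = 562.1 mol/min; y_P = 325.9 / 562.1 = 0.5798.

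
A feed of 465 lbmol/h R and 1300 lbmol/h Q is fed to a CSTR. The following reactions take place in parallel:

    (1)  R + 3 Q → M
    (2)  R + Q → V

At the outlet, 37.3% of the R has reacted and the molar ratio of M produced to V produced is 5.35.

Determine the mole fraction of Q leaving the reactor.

Conversion of R: R consumed = 0.373 × 465 = 173.4 lbmol/h = 1ξ₁ + 1ξ₂.
Selectivity: 1ξ₁ / (1ξ₂) = 5.35 → ξ₁ = 5.35 ξ₂.
Substitute: (1·5.35 + 1) ξ₂ = 173.4 → ξ₂ = 27.31 lbmol/h, ξ₁ = 146.1 lbmol/h.
Outlet amounts (n = n₀ + Σ ν·ξ):
  R: 465 − 1(146.1) − 1(27.31) = 291.6
  Q: 1300 − 3(146.1) − 1(27.31) = 834.3
  M: 0 + 1(146.1) = 146.1
  V: 0 + 1(27.31) = 27.31
Total out = 1299 lbmol/h; y_Q = 834.3 / 1299 = 0.6421.

0.642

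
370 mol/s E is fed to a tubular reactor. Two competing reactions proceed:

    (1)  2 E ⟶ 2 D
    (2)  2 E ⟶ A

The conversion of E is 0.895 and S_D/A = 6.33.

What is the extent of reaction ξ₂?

ξ₂ = 39.8 mol/s

Conversion of E: E consumed = 0.895 × 370 = 331.2 mol/s = 2ξ₁ + 2ξ₂.
Selectivity: 2ξ₁ / (1ξ₂) = 6.33 → ξ₁ = 3.165 ξ₂.
Substitute: (2·3.165 + 2) ξ₂ = 331.2 → ξ₂ = 39.75 mol/s, ξ₁ = 125.8 mol/s.
Outlet amounts (n = n₀ + Σ ν·ξ):
  E: 370 − 2(125.8) − 2(39.75) = 38.85
  D: 0 + 2(125.8) = 251.6
  A: 0 + 1(39.75) = 39.75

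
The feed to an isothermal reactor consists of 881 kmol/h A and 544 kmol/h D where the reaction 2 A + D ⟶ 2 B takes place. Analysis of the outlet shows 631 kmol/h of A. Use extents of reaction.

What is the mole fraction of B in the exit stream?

For A: n = n₀ − 2ξ → 631 = 881 − 2ξ, giving ξ = 125 kmol/h.
Outlet amounts (n = n₀ + ν ξ):
  A: 881 − 2(125) = 631
  D: 544 − 1(125) = 419
  B: 0 + 2(125) = 250
Total out = 1300 kmol/h; y_B = 250 / 1300 = 0.1923.

0.192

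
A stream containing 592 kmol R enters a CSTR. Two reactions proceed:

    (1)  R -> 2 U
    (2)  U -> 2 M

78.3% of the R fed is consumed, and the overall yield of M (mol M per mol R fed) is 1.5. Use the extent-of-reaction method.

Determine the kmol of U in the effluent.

Conversion of R: R consumed = 1ξ₁ = 0.783 × 592 → ξ₁ = 463.5 kmol.
Yield of M: 2ξ₂ / 592 = 1.5 → ξ₂ = 444 kmol.
Outlet amounts (n = n₀ + Σ ν·ξ):
  R: 592 − 1(463.5) = 128.5
  U: 0 + 2(463.5) − 1(444) = 483.1
  M: 0 + 2(444) = 888

483 kmol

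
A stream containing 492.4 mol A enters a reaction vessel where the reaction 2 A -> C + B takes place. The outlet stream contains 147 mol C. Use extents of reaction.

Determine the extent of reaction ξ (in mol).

For C: n = n₀ + 1ξ → 147 = 0 + 1ξ, giving ξ = 147 mol.
Outlet amounts (n = n₀ + ν ξ):
  A: 492.4 − 2(147) = 198.4
  C: 0 + 1(147) = 147
  B: 0 + 1(147) = 147

ξ = 147 mol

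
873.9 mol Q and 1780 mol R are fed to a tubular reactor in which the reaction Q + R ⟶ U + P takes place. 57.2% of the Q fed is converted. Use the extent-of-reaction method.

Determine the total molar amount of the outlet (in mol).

2650 mol

Q reacted = 0.572 × 873.9 = 499.9 mol; ν_Q = −1, so ξ = 499.9/1 = 499.9 mol.
Outlet amounts (n = n₀ + ν ξ):
  Q: 873.9 − 1(499.9) = 374
  R: 1780 − 1(499.9) = 1280
  U: 0 + 1(499.9) = 499.9
  P: 0 + 1(499.9) = 499.9
Total out = 374 + 1280 + 499.9 + 499.9 = 2654 mol.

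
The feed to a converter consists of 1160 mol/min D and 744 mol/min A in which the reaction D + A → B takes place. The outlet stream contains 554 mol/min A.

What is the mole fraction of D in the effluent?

For A: n = n₀ − 1ξ → 554 = 744 − 1ξ, giving ξ = 190 mol/min.
Outlet amounts (n = n₀ + ν ξ):
  D: 1160 − 1(190) = 970
  A: 744 − 1(190) = 554
  B: 0 + 1(190) = 190
Total out = 1714 mol/min; y_D = 970 / 1714 = 0.5659.

0.566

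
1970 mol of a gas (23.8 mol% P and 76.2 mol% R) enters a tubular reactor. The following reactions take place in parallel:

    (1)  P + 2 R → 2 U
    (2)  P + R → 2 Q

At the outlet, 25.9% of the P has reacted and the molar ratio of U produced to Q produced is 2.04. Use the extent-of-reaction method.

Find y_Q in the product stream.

0.0423

Conversion of P: P consumed = 0.259 × 468.9 = 121.4 mol = 1ξ₁ + 1ξ₂.
Selectivity: 2ξ₁ / (2ξ₂) = 2.04 → ξ₁ = 2.04 ξ₂.
Substitute: (1·2.04 + 1) ξ₂ = 121.4 → ξ₂ = 39.95 mol, ξ₁ = 81.49 mol.
Outlet amounts (n = n₀ + Σ ν·ξ):
  P: 468.9 − 1(81.49) − 1(39.95) = 347.4
  R: 1501 − 2(81.49) − 1(39.95) = 1298
  U: 0 + 2(81.49) = 163
  Q: 0 + 2(39.95) = 79.89
Total out = 1889 mol; y_Q = 79.89 / 1889 = 0.0423.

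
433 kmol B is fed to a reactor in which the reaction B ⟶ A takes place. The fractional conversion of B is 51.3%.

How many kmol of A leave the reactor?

222 kmol

B reacted = 0.513 × 433 = 222.1 kmol; ν_B = −1, so ξ = 222.1/1 = 222.1 kmol.
Outlet amounts (n = n₀ + ν ξ):
  B: 433 − 1(222.1) = 210.9
  A: 0 + 1(222.1) = 222.1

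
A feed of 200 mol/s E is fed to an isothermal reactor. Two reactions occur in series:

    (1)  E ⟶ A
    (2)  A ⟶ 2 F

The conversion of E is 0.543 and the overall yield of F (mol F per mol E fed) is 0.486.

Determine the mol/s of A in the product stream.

60 mol/s

Conversion of E: E consumed = 1ξ₁ = 0.543 × 200 → ξ₁ = 108.6 mol/s.
Yield of F: 2ξ₂ / 200 = 0.486 → ξ₂ = 48.6 mol/s.
Outlet amounts (n = n₀ + Σ ν·ξ):
  E: 200 − 1(108.6) = 91.4
  A: 0 + 1(108.6) − 1(48.6) = 60
  F: 0 + 2(48.6) = 97.2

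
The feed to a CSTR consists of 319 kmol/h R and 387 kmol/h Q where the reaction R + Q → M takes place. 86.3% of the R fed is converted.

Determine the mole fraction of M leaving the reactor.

R reacted = 0.863 × 319 = 275.3 kmol/h; ν_R = −1, so ξ = 275.3/1 = 275.3 kmol/h.
Outlet amounts (n = n₀ + ν ξ):
  R: 319 − 1(275.3) = 43.7
  Q: 387 − 1(275.3) = 111.7
  M: 0 + 1(275.3) = 275.3
Total out = 430.7 kmol/h; y_M = 275.3 / 430.7 = 0.6392.

0.639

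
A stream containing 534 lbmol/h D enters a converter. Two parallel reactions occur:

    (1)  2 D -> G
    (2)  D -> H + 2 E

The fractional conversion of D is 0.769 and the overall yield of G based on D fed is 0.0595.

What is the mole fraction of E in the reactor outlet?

Yield of G: 1ξ₁ / 534 = 0.0595 → ξ₁ = 31.77 lbmol/h.
Conversion of D: 2ξ₁ + 1ξ₂ = 0.769 × 534 = 410.6 → ξ₂ = 347.1 lbmol/h.
Outlet amounts (n = n₀ + Σ ν·ξ):
  D: 534 − 2(31.77) − 1(347.1) = 123.4
  G: 0 + 1(31.77) = 31.77
  H: 0 + 1(347.1) = 347.1
  E: 0 + 2(347.1) = 694.2
Total out = 1196 lbmol/h; y_E = 694.2 / 1196 = 0.5802.

0.58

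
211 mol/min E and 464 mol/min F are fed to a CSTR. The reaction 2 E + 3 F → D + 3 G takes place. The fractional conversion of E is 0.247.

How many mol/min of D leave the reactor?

26.1 mol/min

E reacted = 0.247 × 211 = 52.12 mol/min; ν_E = −2, so ξ = 52.12/2 = 26.06 mol/min.
Outlet amounts (n = n₀ + ν ξ):
  E: 211 − 2(26.06) = 158.9
  F: 464 − 3(26.06) = 385.8
  D: 0 + 1(26.06) = 26.06
  G: 0 + 3(26.06) = 78.18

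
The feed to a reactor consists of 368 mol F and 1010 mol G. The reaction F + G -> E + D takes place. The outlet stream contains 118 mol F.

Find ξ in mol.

For F: n = n₀ − 1ξ → 118 = 368 − 1ξ, giving ξ = 250 mol.
Outlet amounts (n = n₀ + ν ξ):
  F: 368 − 1(250) = 118
  G: 1010 − 1(250) = 760
  E: 0 + 1(250) = 250
  D: 0 + 1(250) = 250

ξ = 250 mol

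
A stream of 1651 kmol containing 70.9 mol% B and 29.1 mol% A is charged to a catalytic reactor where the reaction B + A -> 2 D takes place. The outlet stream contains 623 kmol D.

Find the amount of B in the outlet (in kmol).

859 kmol

For D: n = n₀ + 2ξ → 623 = 0 + 2ξ, giving ξ = 311.5 kmol.
Outlet amounts (n = n₀ + ν ξ):
  B: 1171 − 1(311.5) = 859.1
  A: 480.4 − 1(311.5) = 168.9
  D: 0 + 2(311.5) = 623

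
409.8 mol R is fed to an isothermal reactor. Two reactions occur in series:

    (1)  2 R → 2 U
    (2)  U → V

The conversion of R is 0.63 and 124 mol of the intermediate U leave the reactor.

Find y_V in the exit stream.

0.327

Conversion of R: R consumed = 2ξ₁ = 0.63 × 409.8 → ξ₁ = 129.1 mol.
U balance: n_U = 0 + 2ξ₁ − 1ξ₂ = 124 → ξ₂ = (2·129.1 − 124)/1 = 134.2 mol.
Outlet amounts (n = n₀ + Σ ν·ξ):
  R: 409.8 − 2(129.1) = 151.6
  U: 0 + 2(129.1) − 1(134.2) = 124
  V: 0 + 1(134.2) = 134.2
Total out = 409.8 mol; y_V = 134.2 / 409.8 = 0.3274.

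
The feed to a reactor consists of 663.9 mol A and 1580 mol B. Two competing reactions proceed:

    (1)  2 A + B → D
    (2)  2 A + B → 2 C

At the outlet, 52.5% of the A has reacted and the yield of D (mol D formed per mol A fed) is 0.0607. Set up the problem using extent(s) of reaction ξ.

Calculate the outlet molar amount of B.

1410 mol

Yield of D: 1ξ₁ / 663.9 = 0.0607 → ξ₁ = 40.3 mol.
Conversion of A: 2ξ₁ + 2ξ₂ = 0.525 × 663.9 = 348.5 → ξ₂ = 134 mol.
Outlet amounts (n = n₀ + Σ ν·ξ):
  A: 663.9 − 2(40.3) − 2(134) = 315.4
  B: 1580 − 1(40.3) − 1(134) = 1406
  D: 0 + 1(40.3) = 40.3
  C: 0 + 2(134) = 268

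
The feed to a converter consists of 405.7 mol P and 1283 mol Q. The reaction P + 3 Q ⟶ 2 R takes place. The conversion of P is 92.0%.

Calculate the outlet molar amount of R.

P reacted = 0.92 × 405.7 = 373.2 mol; ν_P = −1, so ξ = 373.2/1 = 373.2 mol.
Outlet amounts (n = n₀ + ν ξ):
  P: 405.7 − 1(373.2) = 32.46
  Q: 1283 − 3(373.2) = 163.3
  R: 0 + 2(373.2) = 746.5

746 mol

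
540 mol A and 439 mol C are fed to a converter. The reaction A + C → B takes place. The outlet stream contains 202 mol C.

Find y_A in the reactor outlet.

0.408

For C: n = n₀ − 1ξ → 202 = 439 − 1ξ, giving ξ = 237 mol.
Outlet amounts (n = n₀ + ν ξ):
  A: 540 − 1(237) = 303
  C: 439 − 1(237) = 202
  B: 0 + 1(237) = 237
Total out = 742 mol; y_A = 303 / 742 = 0.4084.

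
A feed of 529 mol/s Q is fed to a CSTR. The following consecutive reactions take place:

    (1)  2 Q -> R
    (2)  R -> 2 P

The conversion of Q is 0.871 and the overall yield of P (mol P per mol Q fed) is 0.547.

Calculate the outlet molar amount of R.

Conversion of Q: Q consumed = 2ξ₁ = 0.871 × 529 → ξ₁ = 230.4 mol/s.
Yield of P: 2ξ₂ / 529 = 0.547 → ξ₂ = 144.7 mol/s.
Outlet amounts (n = n₀ + Σ ν·ξ):
  Q: 529 − 2(230.4) = 68.24
  R: 0 + 1(230.4) − 1(144.7) = 85.7
  P: 0 + 2(144.7) = 289.4

85.7 mol/s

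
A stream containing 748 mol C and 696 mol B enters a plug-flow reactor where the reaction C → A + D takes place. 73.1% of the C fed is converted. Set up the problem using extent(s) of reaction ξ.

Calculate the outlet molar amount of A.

C reacted = 0.731 × 748 = 546.8 mol; ν_C = −1, so ξ = 546.8/1 = 546.8 mol.
Outlet amounts (n = n₀ + ν ξ):
  C: 748 − 1(546.8) = 201.2
  A: 0 + 1(546.8) = 546.8
  D: 0 + 1(546.8) = 546.8
  B: 696 (inert)

547 mol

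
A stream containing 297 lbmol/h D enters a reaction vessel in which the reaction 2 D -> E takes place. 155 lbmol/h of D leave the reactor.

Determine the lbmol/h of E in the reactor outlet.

For D: n = n₀ − 2ξ → 155 = 297 − 2ξ, giving ξ = 71 lbmol/h.
Outlet amounts (n = n₀ + ν ξ):
  D: 297 − 2(71) = 155
  E: 0 + 1(71) = 71

71 lbmol/h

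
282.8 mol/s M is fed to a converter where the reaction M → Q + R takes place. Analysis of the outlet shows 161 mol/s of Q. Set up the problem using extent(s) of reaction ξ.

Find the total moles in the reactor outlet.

444 mol/s

For Q: n = n₀ + 1ξ → 161 = 0 + 1ξ, giving ξ = 161 mol/s.
Outlet amounts (n = n₀ + ν ξ):
  M: 282.8 − 1(161) = 121.8
  Q: 0 + 1(161) = 161
  R: 0 + 1(161) = 161
Total out = 121.8 + 161 + 161 = 443.8 mol/s.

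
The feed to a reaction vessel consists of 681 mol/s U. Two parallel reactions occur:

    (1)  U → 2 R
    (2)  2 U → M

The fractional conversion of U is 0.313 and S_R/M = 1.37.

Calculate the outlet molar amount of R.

109 mol/s

Conversion of U: U consumed = 0.313 × 681 = 213.2 mol/s = 1ξ₁ + 2ξ₂.
Selectivity: 2ξ₁ / (1ξ₂) = 1.37 → ξ₁ = 0.685 ξ₂.
Substitute: (1·0.685 + 2) ξ₂ = 213.2 → ξ₂ = 79.39 mol/s, ξ₁ = 54.38 mol/s.
Outlet amounts (n = n₀ + Σ ν·ξ):
  U: 681 − 1(54.38) − 2(79.39) = 467.8
  R: 0 + 2(54.38) = 108.8
  M: 0 + 1(79.39) = 79.39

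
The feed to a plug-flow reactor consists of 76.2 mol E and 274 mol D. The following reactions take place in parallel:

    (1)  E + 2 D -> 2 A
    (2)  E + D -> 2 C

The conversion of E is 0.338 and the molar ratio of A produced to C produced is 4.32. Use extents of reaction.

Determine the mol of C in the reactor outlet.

Conversion of E: E consumed = 0.338 × 76.2 = 25.76 mol = 1ξ₁ + 1ξ₂.
Selectivity: 2ξ₁ / (2ξ₂) = 4.32 → ξ₁ = 4.32 ξ₂.
Substitute: (1·4.32 + 1) ξ₂ = 25.76 → ξ₂ = 4.841 mol, ξ₁ = 20.91 mol.
Outlet amounts (n = n₀ + Σ ν·ξ):
  E: 76.2 − 1(20.91) − 1(4.841) = 50.44
  D: 274 − 2(20.91) − 1(4.841) = 227.3
  A: 0 + 2(20.91) = 41.83
  C: 0 + 2(4.841) = 9.683

9.68 mol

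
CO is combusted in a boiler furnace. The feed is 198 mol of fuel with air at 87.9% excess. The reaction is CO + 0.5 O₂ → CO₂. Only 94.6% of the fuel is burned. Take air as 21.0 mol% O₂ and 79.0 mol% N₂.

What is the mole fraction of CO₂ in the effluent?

Stoichiometric O₂ = 0.5 × 198 = 99 mol; O₂ fed = 99 × 1.879 = 186 mol.
N₂ fed = 186 × 79/21 = 699.8 mol.
Fuel reacted = 0.946 × 198 → ξ = 187.3 mol.
Outlet (n = n₀ + ν ξ):
  CO: 198 − 1(187.3) = 10.69
  O₂: 186 − 0.5(187.3) = 92.37
  N₂: 699.8 (inert)
  CO₂: 0 + 1(187.3) = 187.3
Total out = 990.2 mol; y_CO₂ = 187.3 / 990.2 = 0.1892.

0.189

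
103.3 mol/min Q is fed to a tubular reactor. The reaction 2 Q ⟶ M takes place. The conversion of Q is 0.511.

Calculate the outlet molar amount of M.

Q reacted = 0.511 × 103.3 = 52.79 mol/min; ν_Q = −2, so ξ = 52.79/2 = 26.39 mol/min.
Outlet amounts (n = n₀ + ν ξ):
  Q: 103.3 − 2(26.39) = 50.51
  M: 0 + 1(26.39) = 26.39

26.4 mol/min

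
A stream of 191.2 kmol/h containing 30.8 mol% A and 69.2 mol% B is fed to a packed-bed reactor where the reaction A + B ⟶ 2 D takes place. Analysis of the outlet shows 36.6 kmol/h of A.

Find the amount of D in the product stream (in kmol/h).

For A: n = n₀ − 1ξ → 36.6 = 58.89 − 1ξ, giving ξ = 22.29 kmol/h.
Outlet amounts (n = n₀ + ν ξ):
  A: 58.89 − 1(22.29) = 36.6
  B: 132.3 − 1(22.29) = 110
  D: 0 + 2(22.29) = 44.58

44.6 kmol/h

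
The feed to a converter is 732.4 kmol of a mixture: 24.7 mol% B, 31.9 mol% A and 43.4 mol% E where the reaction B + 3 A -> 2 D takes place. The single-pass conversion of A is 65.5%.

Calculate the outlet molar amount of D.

102 kmol

A reacted = 0.655 × 233.6 = 153 kmol; ν_A = −3, so ξ = 153/3 = 51.01 kmol.
Outlet amounts (n = n₀ + ν ξ):
  B: 180.9 − 1(51.01) = 129.9
  A: 233.6 − 3(51.01) = 80.6
  D: 0 + 2(51.01) = 102
  E: 317.9 (inert)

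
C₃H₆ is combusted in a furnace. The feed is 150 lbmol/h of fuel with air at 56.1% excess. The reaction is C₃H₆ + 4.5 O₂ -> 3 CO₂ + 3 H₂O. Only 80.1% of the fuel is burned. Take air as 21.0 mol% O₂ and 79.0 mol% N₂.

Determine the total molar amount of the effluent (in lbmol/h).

5230 lbmol/h

Stoichiometric O₂ = 4.5 × 150 = 675 lbmol/h; O₂ fed = 675 × 1.561 = 1054 lbmol/h.
N₂ fed = 1054 × 79/21 = 3964 lbmol/h.
Fuel reacted = 0.801 × 150 → ξ = 120.2 lbmol/h.
Outlet (n = n₀ + ν ξ):
  C₃H₆: 150 − 1(120.2) = 29.85
  O₂: 1054 − 4.5(120.2) = 513
  N₂: 3964 (inert)
  CO₂: 0 + 3(120.2) = 360.5
  H₂O: 0 + 3(120.2) = 360.5
Total out = 29.85 + 513 + 3964 + 360.5 + 360.5 = 5228 lbmol/h.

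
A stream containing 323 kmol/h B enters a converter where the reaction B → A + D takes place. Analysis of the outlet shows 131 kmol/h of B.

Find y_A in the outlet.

For B: n = n₀ − 1ξ → 131 = 323 − 1ξ, giving ξ = 192 kmol/h.
Outlet amounts (n = n₀ + ν ξ):
  B: 323 − 1(192) = 131
  A: 0 + 1(192) = 192
  D: 0 + 1(192) = 192
Total out = 515 kmol/h; y_A = 192 / 515 = 0.3728.

0.373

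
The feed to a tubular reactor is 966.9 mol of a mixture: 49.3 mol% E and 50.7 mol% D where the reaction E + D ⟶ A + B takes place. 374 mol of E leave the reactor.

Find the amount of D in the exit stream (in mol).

388 mol

For E: n = n₀ − 1ξ → 374 = 476.7 − 1ξ, giving ξ = 102.7 mol.
Outlet amounts (n = n₀ + ν ξ):
  E: 476.7 − 1(102.7) = 374
  D: 490.2 − 1(102.7) = 387.5
  A: 0 + 1(102.7) = 102.7
  B: 0 + 1(102.7) = 102.7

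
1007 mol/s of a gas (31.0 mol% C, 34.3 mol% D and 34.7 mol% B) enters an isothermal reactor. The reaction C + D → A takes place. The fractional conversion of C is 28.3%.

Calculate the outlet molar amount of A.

C reacted = 0.283 × 312.2 = 88.34 mol/s; ν_C = −1, so ξ = 88.34/1 = 88.34 mol/s.
Outlet amounts (n = n₀ + ν ξ):
  C: 312.2 − 1(88.34) = 223.8
  D: 345.4 − 1(88.34) = 257.1
  A: 0 + 1(88.34) = 88.34
  B: 349.4 (inert)

88.3 mol/s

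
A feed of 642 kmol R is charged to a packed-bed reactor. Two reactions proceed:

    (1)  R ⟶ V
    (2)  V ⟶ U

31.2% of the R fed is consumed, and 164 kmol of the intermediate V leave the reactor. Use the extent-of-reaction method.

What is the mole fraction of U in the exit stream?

Conversion of R: R consumed = 1ξ₁ = 0.312 × 642 → ξ₁ = 200.3 kmol.
V balance: n_V = 0 + 1ξ₁ − 1ξ₂ = 164 → ξ₂ = (1·200.3 − 164)/1 = 36.3 kmol.
Outlet amounts (n = n₀ + Σ ν·ξ):
  R: 642 − 1(200.3) = 441.7
  V: 0 + 1(200.3) − 1(36.3) = 164
  U: 0 + 1(36.3) = 36.3
Total out = 642 kmol; y_U = 36.3 / 642 = 0.05655.

0.0565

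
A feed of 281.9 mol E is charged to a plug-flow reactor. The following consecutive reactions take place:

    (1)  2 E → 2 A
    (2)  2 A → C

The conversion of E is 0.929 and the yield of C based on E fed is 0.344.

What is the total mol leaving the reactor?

185 mol

Conversion of E: E consumed = 2ξ₁ = 0.929 × 281.9 → ξ₁ = 130.9 mol.
Yield of C: 1ξ₂ / 281.9 = 0.344 → ξ₂ = 96.97 mol.
Outlet amounts (n = n₀ + Σ ν·ξ):
  E: 281.9 − 2(130.9) = 20.01
  A: 0 + 2(130.9) − 2(96.97) = 67.94
  C: 0 + 1(96.97) = 96.97
Total out = 20.01 + 67.94 + 96.97 = 184.9 mol.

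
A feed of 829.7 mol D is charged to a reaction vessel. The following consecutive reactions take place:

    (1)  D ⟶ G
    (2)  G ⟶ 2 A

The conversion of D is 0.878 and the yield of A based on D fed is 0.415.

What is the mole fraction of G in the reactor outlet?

Conversion of D: D consumed = 1ξ₁ = 0.878 × 829.7 → ξ₁ = 728.5 mol.
Yield of A: 2ξ₂ / 829.7 = 0.415 → ξ₂ = 172.2 mol.
Outlet amounts (n = n₀ + Σ ν·ξ):
  D: 829.7 − 1(728.5) = 101.2
  G: 0 + 1(728.5) − 1(172.2) = 556.3
  A: 0 + 2(172.2) = 344.3
Total out = 1002 mol; y_G = 556.3 / 1002 = 0.5553.

0.555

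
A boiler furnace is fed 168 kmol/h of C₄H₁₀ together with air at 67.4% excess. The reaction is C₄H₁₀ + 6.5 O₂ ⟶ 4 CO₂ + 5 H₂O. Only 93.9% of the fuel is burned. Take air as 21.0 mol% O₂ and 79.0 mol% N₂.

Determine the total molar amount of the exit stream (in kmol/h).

Stoichiometric O₂ = 6.5 × 168 = 1092 kmol/h; O₂ fed = 1092 × 1.674 = 1828 kmol/h.
N₂ fed = 1828 × 79/21 = 6877 kmol/h.
Fuel reacted = 0.939 × 168 → ξ = 157.8 kmol/h.
Outlet (n = n₀ + ν ξ):
  C₄H₁₀: 168 − 1(157.8) = 10.25
  O₂: 1828 − 6.5(157.8) = 802.6
  N₂: 6877 (inert)
  CO₂: 0 + 4(157.8) = 631
  H₂O: 0 + 5(157.8) = 788.8
Total out = 10.25 + 802.6 + 6877 + 631 + 788.8 = 9109 kmol/h.

9110 kmol/h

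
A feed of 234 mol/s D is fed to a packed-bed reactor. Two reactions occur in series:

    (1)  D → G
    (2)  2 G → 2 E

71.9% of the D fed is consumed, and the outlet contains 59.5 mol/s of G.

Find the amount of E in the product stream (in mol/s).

Conversion of D: D consumed = 1ξ₁ = 0.719 × 234 → ξ₁ = 168.2 mol/s.
G balance: n_G = 0 + 1ξ₁ − 2ξ₂ = 59.5 → ξ₂ = (1·168.2 − 59.5)/2 = 54.37 mol/s.
Outlet amounts (n = n₀ + Σ ν·ξ):
  D: 234 − 1(168.2) = 65.75
  G: 0 + 1(168.2) − 2(54.37) = 59.5
  E: 0 + 2(54.37) = 108.7

109 mol/s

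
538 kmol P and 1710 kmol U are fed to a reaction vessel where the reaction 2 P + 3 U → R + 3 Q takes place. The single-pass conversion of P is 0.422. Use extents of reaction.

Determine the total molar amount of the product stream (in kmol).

P reacted = 0.422 × 538 = 227 kmol; ν_P = −2, so ξ = 227/2 = 113.5 kmol.
Outlet amounts (n = n₀ + ν ξ):
  P: 538 − 2(113.5) = 311
  U: 1710 − 3(113.5) = 1369
  R: 0 + 1(113.5) = 113.5
  Q: 0 + 3(113.5) = 340.6
Total out = 311 + 1369 + 113.5 + 340.6 = 2134 kmol.

2130 kmol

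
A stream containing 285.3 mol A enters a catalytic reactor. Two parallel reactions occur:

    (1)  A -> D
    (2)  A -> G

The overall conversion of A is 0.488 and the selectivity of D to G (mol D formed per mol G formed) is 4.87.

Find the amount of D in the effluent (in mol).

Conversion of A: A consumed = 0.488 × 285.3 = 139.2 mol = 1ξ₁ + 1ξ₂.
Selectivity: 1ξ₁ / (1ξ₂) = 4.87 → ξ₁ = 4.87 ξ₂.
Substitute: (1·4.87 + 1) ξ₂ = 139.2 → ξ₂ = 23.72 mol, ξ₁ = 115.5 mol.
Outlet amounts (n = n₀ + Σ ν·ξ):
  A: 285.3 − 1(115.5) − 1(23.72) = 146.1
  D: 0 + 1(115.5) = 115.5
  G: 0 + 1(23.72) = 23.72

116 mol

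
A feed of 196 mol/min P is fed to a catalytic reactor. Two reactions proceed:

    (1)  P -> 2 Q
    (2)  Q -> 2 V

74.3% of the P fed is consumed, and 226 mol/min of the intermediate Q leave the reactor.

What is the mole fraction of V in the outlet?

0.321

Conversion of P: P consumed = 1ξ₁ = 0.743 × 196 → ξ₁ = 145.6 mol/min.
Q balance: n_Q = 0 + 2ξ₁ − 1ξ₂ = 226 → ξ₂ = (2·145.6 − 226)/1 = 65.26 mol/min.
Outlet amounts (n = n₀ + Σ ν·ξ):
  P: 196 − 1(145.6) = 50.37
  Q: 0 + 2(145.6) − 1(65.26) = 226
  V: 0 + 2(65.26) = 130.5
Total out = 406.9 mol/min; y_V = 130.5 / 406.9 = 0.3208.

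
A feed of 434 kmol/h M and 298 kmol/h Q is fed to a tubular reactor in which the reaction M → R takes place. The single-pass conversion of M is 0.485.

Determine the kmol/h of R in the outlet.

M reacted = 0.485 × 434 = 210.5 kmol/h; ν_M = −1, so ξ = 210.5/1 = 210.5 kmol/h.
Outlet amounts (n = n₀ + ν ξ):
  M: 434 − 1(210.5) = 223.5
  R: 0 + 1(210.5) = 210.5
  Q: 298 (inert)

210 kmol/h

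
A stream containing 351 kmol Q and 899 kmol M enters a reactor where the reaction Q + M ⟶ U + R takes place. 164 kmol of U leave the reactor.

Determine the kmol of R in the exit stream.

164 kmol

For U: n = n₀ + 1ξ → 164 = 0 + 1ξ, giving ξ = 164 kmol.
Outlet amounts (n = n₀ + ν ξ):
  Q: 351 − 1(164) = 187
  M: 899 − 1(164) = 735
  U: 0 + 1(164) = 164
  R: 0 + 1(164) = 164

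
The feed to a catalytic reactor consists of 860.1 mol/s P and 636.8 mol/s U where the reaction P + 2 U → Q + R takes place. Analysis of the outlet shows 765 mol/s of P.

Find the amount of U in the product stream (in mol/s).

447 mol/s

For P: n = n₀ − 1ξ → 765 = 860.1 − 1ξ, giving ξ = 95.1 mol/s.
Outlet amounts (n = n₀ + ν ξ):
  P: 860.1 − 1(95.1) = 765
  U: 636.8 − 2(95.1) = 446.6
  Q: 0 + 1(95.1) = 95.1
  R: 0 + 1(95.1) = 95.1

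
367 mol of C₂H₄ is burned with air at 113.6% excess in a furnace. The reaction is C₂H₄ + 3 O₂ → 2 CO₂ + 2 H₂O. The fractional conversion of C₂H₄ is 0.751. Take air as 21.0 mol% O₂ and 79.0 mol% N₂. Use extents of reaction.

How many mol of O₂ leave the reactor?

1520 mol

Stoichiometric O₂ = 3 × 367 = 1101 mol; O₂ fed = 1101 × 2.136 = 2352 mol.
N₂ fed = 2352 × 79/21 = 8847 mol.
Fuel reacted = 0.751 × 367 → ξ = 275.6 mol.
Outlet (n = n₀ + ν ξ):
  C₂H₄: 367 − 1(275.6) = 91.38
  O₂: 2352 − 3(275.6) = 1525
  N₂: 8847 (inert)
  CO₂: 0 + 2(275.6) = 551.2
  H₂O: 0 + 2(275.6) = 551.2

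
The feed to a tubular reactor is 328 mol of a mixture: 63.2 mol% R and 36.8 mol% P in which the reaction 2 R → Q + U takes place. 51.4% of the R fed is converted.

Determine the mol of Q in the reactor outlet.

53.3 mol

R reacted = 0.514 × 207.3 = 106.6 mol; ν_R = −2, so ξ = 106.6/2 = 53.28 mol.
Outlet amounts (n = n₀ + ν ξ):
  R: 207.3 − 2(53.28) = 100.7
  Q: 0 + 1(53.28) = 53.28
  U: 0 + 1(53.28) = 53.28
  P: 120.7 (inert)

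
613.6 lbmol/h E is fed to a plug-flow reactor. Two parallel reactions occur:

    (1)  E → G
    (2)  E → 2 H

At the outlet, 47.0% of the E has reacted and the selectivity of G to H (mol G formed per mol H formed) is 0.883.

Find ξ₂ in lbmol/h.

ξ₂ = 104 lbmol/h

Conversion of E: E consumed = 0.47 × 613.6 = 288.4 lbmol/h = 1ξ₁ + 1ξ₂.
Selectivity: 1ξ₁ / (2ξ₂) = 0.883 → ξ₁ = 1.766 ξ₂.
Substitute: (1·1.766 + 1) ξ₂ = 288.4 → ξ₂ = 104.3 lbmol/h, ξ₁ = 184.1 lbmol/h.
Outlet amounts (n = n₀ + Σ ν·ξ):
  E: 613.6 − 1(184.1) − 1(104.3) = 325.2
  G: 0 + 1(184.1) = 184.1
  H: 0 + 2(104.3) = 208.5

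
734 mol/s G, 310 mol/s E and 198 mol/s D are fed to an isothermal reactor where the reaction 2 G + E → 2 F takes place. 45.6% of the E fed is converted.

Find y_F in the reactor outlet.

0.257

E reacted = 0.456 × 310 = 141.4 mol/s; ν_E = −1, so ξ = 141.4/1 = 141.4 mol/s.
Outlet amounts (n = n₀ + ν ξ):
  G: 734 − 2(141.4) = 451.3
  E: 310 − 1(141.4) = 168.6
  F: 0 + 2(141.4) = 282.7
  D: 198 (inert)
Total out = 1101 mol/s; y_F = 282.7 / 1101 = 0.2569.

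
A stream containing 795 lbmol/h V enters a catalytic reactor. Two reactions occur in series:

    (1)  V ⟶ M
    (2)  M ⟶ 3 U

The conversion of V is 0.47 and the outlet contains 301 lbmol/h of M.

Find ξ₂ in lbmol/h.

ξ₂ = 72.6 lbmol/h

Conversion of V: V consumed = 1ξ₁ = 0.47 × 795 → ξ₁ = 373.6 lbmol/h.
M balance: n_M = 0 + 1ξ₁ − 1ξ₂ = 301 → ξ₂ = (1·373.6 − 301)/1 = 72.65 lbmol/h.
Outlet amounts (n = n₀ + Σ ν·ξ):
  V: 795 − 1(373.6) = 421.4
  M: 0 + 1(373.6) − 1(72.65) = 301
  U: 0 + 3(72.65) = 217.9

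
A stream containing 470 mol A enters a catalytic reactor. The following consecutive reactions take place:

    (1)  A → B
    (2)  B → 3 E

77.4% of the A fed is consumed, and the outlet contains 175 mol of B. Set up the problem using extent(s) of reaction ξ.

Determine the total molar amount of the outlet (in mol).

Conversion of A: A consumed = 1ξ₁ = 0.774 × 470 → ξ₁ = 363.8 mol.
B balance: n_B = 0 + 1ξ₁ − 1ξ₂ = 175 → ξ₂ = (1·363.8 − 175)/1 = 188.8 mol.
Outlet amounts (n = n₀ + Σ ν·ξ):
  A: 470 − 1(363.8) = 106.2
  B: 0 + 1(363.8) − 1(188.8) = 175
  E: 0 + 3(188.8) = 566.3
Total out = 106.2 + 175 + 566.3 = 847.6 mol.

848 mol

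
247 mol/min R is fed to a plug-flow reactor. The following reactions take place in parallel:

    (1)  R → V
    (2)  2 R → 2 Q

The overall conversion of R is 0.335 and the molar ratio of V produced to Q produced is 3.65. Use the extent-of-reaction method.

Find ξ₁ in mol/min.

ξ₁ = 65 mol/min

Conversion of R: R consumed = 0.335 × 247 = 82.75 mol/min = 1ξ₁ + 2ξ₂.
Selectivity: 1ξ₁ / (2ξ₂) = 3.65 → ξ₁ = 7.3 ξ₂.
Substitute: (1·7.3 + 2) ξ₂ = 82.75 → ξ₂ = 8.897 mol/min, ξ₁ = 64.95 mol/min.
Outlet amounts (n = n₀ + Σ ν·ξ):
  R: 247 − 1(64.95) − 2(8.897) = 164.3
  V: 0 + 1(64.95) = 64.95
  Q: 0 + 2(8.897) = 17.79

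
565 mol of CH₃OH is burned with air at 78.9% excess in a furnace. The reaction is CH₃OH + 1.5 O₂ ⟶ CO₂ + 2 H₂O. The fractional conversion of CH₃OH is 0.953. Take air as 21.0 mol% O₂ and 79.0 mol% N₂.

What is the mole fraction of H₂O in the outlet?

0.134

Stoichiometric O₂ = 1.5 × 565 = 847.5 mol; O₂ fed = 847.5 × 1.789 = 1516 mol.
N₂ fed = 1516 × 79/21 = 5704 mol.
Fuel reacted = 0.953 × 565 → ξ = 538.4 mol.
Outlet (n = n₀ + ν ξ):
  CH₃OH: 565 − 1(538.4) = 26.56
  O₂: 1516 − 1.5(538.4) = 708.5
  N₂: 5704 (inert)
  CO₂: 0 + 1(538.4) = 538.4
  H₂O: 0 + 2(538.4) = 1077
Total out = 8054 mol; y_H₂O = 1077 / 8054 = 0.1337.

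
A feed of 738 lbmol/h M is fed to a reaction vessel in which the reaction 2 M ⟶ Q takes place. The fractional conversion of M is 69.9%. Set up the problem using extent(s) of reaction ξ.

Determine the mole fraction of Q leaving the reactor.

M reacted = 0.699 × 738 = 515.9 lbmol/h; ν_M = −2, so ξ = 515.9/2 = 257.9 lbmol/h.
Outlet amounts (n = n₀ + ν ξ):
  M: 738 − 2(257.9) = 222.1
  Q: 0 + 1(257.9) = 257.9
Total out = 480.1 lbmol/h; y_Q = 257.9 / 480.1 = 0.5373.

0.537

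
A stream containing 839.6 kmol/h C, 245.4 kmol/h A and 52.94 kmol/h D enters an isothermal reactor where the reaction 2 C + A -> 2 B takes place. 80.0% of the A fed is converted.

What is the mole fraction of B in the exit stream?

0.417

A reacted = 0.8 × 245.4 = 196.3 kmol/h; ν_A = −1, so ξ = 196.3/1 = 196.3 kmol/h.
Outlet amounts (n = n₀ + ν ξ):
  C: 839.6 − 2(196.3) = 447
  A: 245.4 − 1(196.3) = 49.08
  B: 0 + 2(196.3) = 392.6
  D: 52.94 (inert)
Total out = 941.6 kmol/h; y_B = 392.6 / 941.6 = 0.417.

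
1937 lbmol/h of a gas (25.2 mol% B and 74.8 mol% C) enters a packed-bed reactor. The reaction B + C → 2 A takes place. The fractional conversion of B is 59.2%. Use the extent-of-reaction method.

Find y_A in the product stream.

0.298

B reacted = 0.592 × 488.1 = 289 lbmol/h; ν_B = −1, so ξ = 289/1 = 289 lbmol/h.
Outlet amounts (n = n₀ + ν ξ):
  B: 488.1 − 1(289) = 199.2
  C: 1449 − 1(289) = 1160
  A: 0 + 2(289) = 577.9
Total out = 1937 lbmol/h; y_A = 577.9 / 1937 = 0.2984.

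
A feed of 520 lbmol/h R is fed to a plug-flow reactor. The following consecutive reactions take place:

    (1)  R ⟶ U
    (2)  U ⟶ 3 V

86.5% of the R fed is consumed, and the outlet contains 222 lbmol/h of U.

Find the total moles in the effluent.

Conversion of R: R consumed = 1ξ₁ = 0.865 × 520 → ξ₁ = 449.8 lbmol/h.
U balance: n_U = 0 + 1ξ₁ − 1ξ₂ = 222 → ξ₂ = (1·449.8 − 222)/1 = 227.8 lbmol/h.
Outlet amounts (n = n₀ + Σ ν·ξ):
  R: 520 − 1(449.8) = 70.2
  U: 0 + 1(449.8) − 1(227.8) = 222
  V: 0 + 3(227.8) = 683.4
Total out = 70.2 + 222 + 683.4 = 975.6 lbmol/h.

976 lbmol/h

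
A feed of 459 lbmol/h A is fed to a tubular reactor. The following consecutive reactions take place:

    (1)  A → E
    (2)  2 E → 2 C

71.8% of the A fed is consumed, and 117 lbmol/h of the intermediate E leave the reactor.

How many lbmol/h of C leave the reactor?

Conversion of A: A consumed = 1ξ₁ = 0.718 × 459 → ξ₁ = 329.6 lbmol/h.
E balance: n_E = 0 + 1ξ₁ − 2ξ₂ = 117 → ξ₂ = (1·329.6 − 117)/2 = 106.3 lbmol/h.
Outlet amounts (n = n₀ + Σ ν·ξ):
  A: 459 − 1(329.6) = 129.4
  E: 0 + 1(329.6) − 2(106.3) = 117
  C: 0 + 2(106.3) = 212.6

213 lbmol/h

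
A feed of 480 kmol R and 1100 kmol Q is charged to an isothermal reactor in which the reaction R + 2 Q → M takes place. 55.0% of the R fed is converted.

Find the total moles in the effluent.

1050 kmol

R reacted = 0.55 × 480 = 264 kmol; ν_R = −1, so ξ = 264/1 = 264 kmol.
Outlet amounts (n = n₀ + ν ξ):
  R: 480 − 1(264) = 216
  Q: 1100 − 2(264) = 572
  M: 0 + 1(264) = 264
Total out = 216 + 572 + 264 = 1052 kmol.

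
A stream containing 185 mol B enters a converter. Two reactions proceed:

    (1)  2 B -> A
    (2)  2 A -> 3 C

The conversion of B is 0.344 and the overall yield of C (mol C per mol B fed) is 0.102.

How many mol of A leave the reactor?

Conversion of B: B consumed = 2ξ₁ = 0.344 × 185 → ξ₁ = 31.82 mol.
Yield of C: 3ξ₂ / 185 = 0.102 → ξ₂ = 6.29 mol.
Outlet amounts (n = n₀ + Σ ν·ξ):
  B: 185 − 2(31.82) = 121.4
  A: 0 + 1(31.82) − 2(6.29) = 19.24
  C: 0 + 3(6.29) = 18.87

19.2 mol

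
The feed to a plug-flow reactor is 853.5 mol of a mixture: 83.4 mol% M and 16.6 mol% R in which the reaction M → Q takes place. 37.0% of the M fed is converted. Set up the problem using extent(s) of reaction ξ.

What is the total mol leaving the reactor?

M reacted = 0.37 × 711.8 = 263.4 mol; ν_M = −1, so ξ = 263.4/1 = 263.4 mol.
Outlet amounts (n = n₀ + ν ξ):
  M: 711.8 − 1(263.4) = 448.4
  Q: 0 + 1(263.4) = 263.4
  R: 141.7 (inert)
Total out = 448.4 + 263.4 + 141.7 = 853.5 mol.

854 mol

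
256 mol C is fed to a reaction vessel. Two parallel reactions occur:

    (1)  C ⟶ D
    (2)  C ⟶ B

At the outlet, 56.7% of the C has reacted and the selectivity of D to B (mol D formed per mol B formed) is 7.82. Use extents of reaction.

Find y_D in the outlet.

0.503

Conversion of C: C consumed = 0.567 × 256 = 145.2 mol = 1ξ₁ + 1ξ₂.
Selectivity: 1ξ₁ / (1ξ₂) = 7.82 → ξ₁ = 7.82 ξ₂.
Substitute: (1·7.82 + 1) ξ₂ = 145.2 → ξ₂ = 16.46 mol, ξ₁ = 128.7 mol.
Outlet amounts (n = n₀ + Σ ν·ξ):
  C: 256 − 1(128.7) − 1(16.46) = 110.8
  D: 0 + 1(128.7) = 128.7
  B: 0 + 1(16.46) = 16.46
Total out = 256 mol; y_D = 128.7 / 256 = 0.5027.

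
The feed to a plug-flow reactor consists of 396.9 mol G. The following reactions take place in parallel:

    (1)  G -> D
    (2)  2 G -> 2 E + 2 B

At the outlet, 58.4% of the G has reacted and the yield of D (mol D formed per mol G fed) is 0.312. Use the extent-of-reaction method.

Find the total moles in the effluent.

Yield of D: 1ξ₁ / 396.9 = 0.312 → ξ₁ = 123.8 mol.
Conversion of G: 1ξ₁ + 2ξ₂ = 0.584 × 396.9 = 231.8 → ξ₂ = 53.98 mol.
Outlet amounts (n = n₀ + Σ ν·ξ):
  G: 396.9 − 1(123.8) − 2(53.98) = 165.1
  D: 0 + 1(123.8) = 123.8
  E: 0 + 2(53.98) = 108
  B: 0 + 2(53.98) = 108
Total out = 165.1 + 123.8 + 108 + 108 = 504.9 mol.

505 mol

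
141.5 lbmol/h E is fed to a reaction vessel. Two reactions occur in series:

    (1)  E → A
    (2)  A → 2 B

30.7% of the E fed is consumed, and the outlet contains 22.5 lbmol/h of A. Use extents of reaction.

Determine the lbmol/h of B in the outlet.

Conversion of E: E consumed = 1ξ₁ = 0.307 × 141.5 → ξ₁ = 43.44 lbmol/h.
A balance: n_A = 0 + 1ξ₁ − 1ξ₂ = 22.5 → ξ₂ = (1·43.44 − 22.5)/1 = 20.94 lbmol/h.
Outlet amounts (n = n₀ + Σ ν·ξ):
  E: 141.5 − 1(43.44) = 98.06
  A: 0 + 1(43.44) − 1(20.94) = 22.5
  B: 0 + 2(20.94) = 41.88

41.9 lbmol/h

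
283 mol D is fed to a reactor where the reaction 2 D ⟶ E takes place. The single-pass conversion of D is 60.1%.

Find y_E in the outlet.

0.43

D reacted = 0.601 × 283 = 170.1 mol; ν_D = −2, so ξ = 170.1/2 = 85.04 mol.
Outlet amounts (n = n₀ + ν ξ):
  D: 283 − 2(85.04) = 112.9
  E: 0 + 1(85.04) = 85.04
Total out = 198 mol; y_E = 85.04 / 198 = 0.4296.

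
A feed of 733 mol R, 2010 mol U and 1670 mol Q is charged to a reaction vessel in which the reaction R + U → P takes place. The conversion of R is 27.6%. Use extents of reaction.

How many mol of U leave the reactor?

R reacted = 0.276 × 733 = 202.3 mol; ν_R = −1, so ξ = 202.3/1 = 202.3 mol.
Outlet amounts (n = n₀ + ν ξ):
  R: 733 − 1(202.3) = 530.7
  U: 2010 − 1(202.3) = 1808
  P: 0 + 1(202.3) = 202.3
  Q: 1670 (inert)

1810 mol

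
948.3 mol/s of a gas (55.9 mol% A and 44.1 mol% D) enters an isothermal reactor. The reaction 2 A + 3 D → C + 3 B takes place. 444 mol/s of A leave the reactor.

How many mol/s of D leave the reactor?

289 mol/s

For A: n = n₀ − 2ξ → 444 = 530.1 − 2ξ, giving ξ = 43.05 mol/s.
Outlet amounts (n = n₀ + ν ξ):
  A: 530.1 − 2(43.05) = 444
  D: 418.2 − 3(43.05) = 289.1
  C: 0 + 1(43.05) = 43.05
  B: 0 + 3(43.05) = 129.1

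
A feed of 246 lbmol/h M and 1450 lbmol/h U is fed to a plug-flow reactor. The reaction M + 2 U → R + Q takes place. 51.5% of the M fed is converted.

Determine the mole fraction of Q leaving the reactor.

M reacted = 0.515 × 246 = 126.7 lbmol/h; ν_M = −1, so ξ = 126.7/1 = 126.7 lbmol/h.
Outlet amounts (n = n₀ + ν ξ):
  M: 246 − 1(126.7) = 119.3
  U: 1450 − 2(126.7) = 1197
  R: 0 + 1(126.7) = 126.7
  Q: 0 + 1(126.7) = 126.7
Total out = 1569 lbmol/h; y_Q = 126.7 / 1569 = 0.08073.

0.0807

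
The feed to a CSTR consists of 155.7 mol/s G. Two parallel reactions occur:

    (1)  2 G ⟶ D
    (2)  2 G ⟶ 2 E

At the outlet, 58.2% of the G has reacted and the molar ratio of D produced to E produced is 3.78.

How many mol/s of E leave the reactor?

Conversion of G: G consumed = 0.582 × 155.7 = 90.62 mol/s = 2ξ₁ + 2ξ₂.
Selectivity: 1ξ₁ / (2ξ₂) = 3.78 → ξ₁ = 7.56 ξ₂.
Substitute: (2·7.56 + 2) ξ₂ = 90.62 → ξ₂ = 5.293 mol/s, ξ₁ = 40.02 mol/s.
Outlet amounts (n = n₀ + Σ ν·ξ):
  G: 155.7 − 2(40.02) − 2(5.293) = 65.08
  D: 0 + 1(40.02) = 40.02
  E: 0 + 2(5.293) = 10.59

10.6 mol/s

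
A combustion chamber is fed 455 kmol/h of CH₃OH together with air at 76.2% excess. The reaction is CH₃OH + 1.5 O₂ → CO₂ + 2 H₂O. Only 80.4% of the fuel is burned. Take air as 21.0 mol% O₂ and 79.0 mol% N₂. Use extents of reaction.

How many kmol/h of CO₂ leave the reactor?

366 kmol/h

Stoichiometric O₂ = 1.5 × 455 = 682.5 kmol/h; O₂ fed = 682.5 × 1.762 = 1203 kmol/h.
N₂ fed = 1203 × 79/21 = 4524 kmol/h.
Fuel reacted = 0.804 × 455 → ξ = 365.8 kmol/h.
Outlet (n = n₀ + ν ξ):
  CH₃OH: 455 − 1(365.8) = 89.18
  O₂: 1203 − 1.5(365.8) = 653.8
  N₂: 4524 (inert)
  CO₂: 0 + 1(365.8) = 365.8
  H₂O: 0 + 2(365.8) = 731.6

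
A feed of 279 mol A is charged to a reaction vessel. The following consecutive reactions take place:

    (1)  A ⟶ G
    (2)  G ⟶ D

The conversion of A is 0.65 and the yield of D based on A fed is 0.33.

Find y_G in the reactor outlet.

Conversion of A: A consumed = 1ξ₁ = 0.65 × 279 → ξ₁ = 181.3 mol.
Yield of D: 1ξ₂ / 279 = 0.33 → ξ₂ = 92.07 mol.
Outlet amounts (n = n₀ + Σ ν·ξ):
  A: 279 − 1(181.3) = 97.65
  G: 0 + 1(181.3) − 1(92.07) = 89.28
  D: 0 + 1(92.07) = 92.07
Total out = 279 mol; y_G = 89.28 / 279 = 0.32.

0.32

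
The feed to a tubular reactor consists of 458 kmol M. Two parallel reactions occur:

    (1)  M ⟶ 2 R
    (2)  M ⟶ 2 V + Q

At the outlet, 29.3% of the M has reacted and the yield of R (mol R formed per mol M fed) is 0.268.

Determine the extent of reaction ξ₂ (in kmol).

Yield of R: 2ξ₁ / 458 = 0.268 → ξ₁ = 61.37 kmol.
Conversion of M: 1ξ₁ + 1ξ₂ = 0.293 × 458 = 134.2 → ξ₂ = 72.82 kmol.
Outlet amounts (n = n₀ + Σ ν·ξ):
  M: 458 − 1(61.37) − 1(72.82) = 323.8
  R: 0 + 2(61.37) = 122.7
  V: 0 + 2(72.82) = 145.6
  Q: 0 + 1(72.82) = 72.82

ξ₂ = 72.8 kmol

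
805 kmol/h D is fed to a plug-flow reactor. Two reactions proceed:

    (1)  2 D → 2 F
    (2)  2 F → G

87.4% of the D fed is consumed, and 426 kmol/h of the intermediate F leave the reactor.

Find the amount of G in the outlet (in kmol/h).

139 kmol/h

Conversion of D: D consumed = 2ξ₁ = 0.874 × 805 → ξ₁ = 351.8 kmol/h.
F balance: n_F = 0 + 2ξ₁ − 2ξ₂ = 426 → ξ₂ = (2·351.8 − 426)/2 = 138.8 kmol/h.
Outlet amounts (n = n₀ + Σ ν·ξ):
  D: 805 − 2(351.8) = 101.4
  F: 0 + 2(351.8) − 2(138.8) = 426
  G: 0 + 1(138.8) = 138.8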